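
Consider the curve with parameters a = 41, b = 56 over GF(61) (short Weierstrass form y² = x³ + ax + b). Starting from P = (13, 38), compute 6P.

(29, 21)

Double-and-add on 6 = (110)₂. Start with P = (13, 38) for the leading 1-bit.
double: tangent at (13, 38): λ = (3·13² + 41)/(2·38) ≡ 60/15. 15⁻¹ ≡ 57 (mod 61) since 15·57 = 855 ≡ 1, so λ ≡ 60·57 ≡ 4.
  x = λ² - 13 - 13 = 16 - 26 ≡ 51; y = λ·(13 - 51) - 38 ≡ 54. → (51, 54)
add P: (51, 54) + (13, 38). λ = (38 - 54)/(13 - 51) ≡ 45/23 mod 61. 23⁻¹ ≡ 8 (mod 61), so λ ≡ 55.
  x = λ² - 51 - 13 = 3025 - 64 ≡ 33; y = λ·(51 - 33) - 54 ≡ 21. → (33, 21)
double: tangent at (33, 21): λ = (3·33² + 41)/(2·21) ≡ 14/42. 42⁻¹ ≡ 16 (mod 61) since 42·16 = 672 ≡ 1, so λ ≡ 14·16 ≡ 41.
  x = λ² - 33 - 33 = 1681 - 66 ≡ 29; y = λ·(33 - 29) - 21 ≡ 21. → (29, 21)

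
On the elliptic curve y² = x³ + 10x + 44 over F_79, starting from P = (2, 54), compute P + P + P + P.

Double-and-add on 4 = (100)₂. Start with P = (2, 54) for the leading 1-bit.
double: tangent at (2, 54): λ = (3·2² + 10)/(2·54) ≡ 22/29. 29⁻¹ ≡ 30 (mod 79), so λ ≡ 22·30 ≡ 28.
  x = λ² - 2 - 2 = 784 - 4 ≡ 69; y = λ·(2 - 69) - 54 ≡ 45. → (69, 45)
double: tangent at (69, 45): λ = (3·69² + 10)/(2·45) ≡ 73/11. 11⁻¹ ≡ 36 (mod 79), so λ ≡ 73·36 ≡ 21.
  x = λ² - 69 - 69 = 441 - 138 ≡ 66; y = λ·(69 - 66) - 45 ≡ 18. → (66, 18)

(66, 18)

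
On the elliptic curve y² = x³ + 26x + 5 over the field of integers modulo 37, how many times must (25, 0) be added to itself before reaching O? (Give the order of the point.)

2P: (25, 0) + (25, 0): same x and y₁ ≡ -y₂, so the sum is O.
2P = O, so the order is 2.

2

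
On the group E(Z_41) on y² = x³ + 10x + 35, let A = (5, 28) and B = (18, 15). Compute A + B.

(5, 28) + (18, 15). λ = (15 - 28)/(18 - 5) ≡ 28/13 mod 41. 13⁻¹ ≡ 19 (mod 41), so λ ≡ 40.
  x = λ² - 5 - 18 = 1600 - 23 ≡ 19; y = λ·(5 - 19) - 28 ≡ 27. → (19, 27)

(19, 27)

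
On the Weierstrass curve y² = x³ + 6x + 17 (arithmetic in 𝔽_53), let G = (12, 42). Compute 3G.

(26, 43)

Repeated addition: build up to 3G.
2G: tangent at (12, 42): λ = (3·12² + 6)/(2·42) ≡ 14/31. 31⁻¹ ≡ 12 (mod 53), so λ ≡ 14·12 ≡ 9.
  x = λ² - 12 - 12 = 81 - 24 ≡ 4; y = λ·(12 - 4) - 42 ≡ 30. → (4, 30)
3G: (4, 30) + (12, 42). λ = (42 - 30)/(12 - 4) ≡ 12/8 mod 53. 8⁻¹ ≡ 20 (mod 53) since 8·20 = 160 ≡ 1, so λ ≡ 28.
  x = λ² - 4 - 12 = 784 - 16 ≡ 26; y = λ·(4 - 26) - 30 ≡ 43. → (26, 43)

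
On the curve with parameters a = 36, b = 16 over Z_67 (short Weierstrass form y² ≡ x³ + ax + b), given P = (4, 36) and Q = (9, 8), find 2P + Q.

First 2P:
Repeated addition: build up to 2P.
2P: tangent at (4, 36): λ = (3·4² + 36)/(2·36) ≡ 17/5. 5⁻¹ ≡ 27 (mod 67) since 5·27 = 135 ≡ 1, so λ ≡ 17·27 ≡ 57.
  x = λ² - 4 - 4 = 3249 - 8 ≡ 25; y = λ·(4 - 25) - 36 ≡ 40. → (25, 40)
2P = (25, 40).
Finally 2P + Q:
(25, 40) + (9, 8). λ = (8 - 40)/(9 - 25) ≡ 35/51 mod 67. 51⁻¹ ≡ 46 (mod 67) since 51·46 = 2346 ≡ 1, so λ ≡ 2.
  x = λ² - 25 - 9 = 4 - 34 ≡ 37; y = λ·(25 - 37) - 40 ≡ 3. → (37, 3)

(37, 3)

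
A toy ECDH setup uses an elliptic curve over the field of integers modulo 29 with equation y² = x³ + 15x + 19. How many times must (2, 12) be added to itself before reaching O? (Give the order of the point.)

8

2P: tangent at (2, 12): λ = (3·2² + 15)/(2·12) ≡ 27/24. 24⁻¹ ≡ 23 (mod 29) since 24·23 = 552 ≡ 1, so λ ≡ 27·23 ≡ 12.
  x = λ² - 2 - 2 = 144 - 4 ≡ 24; y = λ·(2 - 24) - 12 ≡ 14. → (24, 14)
3P: (24, 14) + (2, 12). λ = (12 - 14)/(2 - 24) ≡ 27/7 mod 29. 7⁻¹ ≡ 25 (mod 29), so λ ≡ 8.
  x = λ² - 24 - 2 = 64 - 26 ≡ 9; y = λ·(24 - 9) - 14 ≡ 19. → (9, 19)
4P: (9, 19) + (2, 12). λ = (12 - 19)/(2 - 9) ≡ 22/22 mod 29. 22⁻¹ ≡ 4 (mod 29), so λ ≡ 1.
  x = λ² - 9 - 2 = 1 - 11 ≡ 19; y = λ·(9 - 19) - 19 ≡ 0. → (19, 0)
5P: (19, 0) + (2, 12). λ = (12 - 0)/(2 - 19) ≡ 12/12 mod 29. 12⁻¹ ≡ 17 (mod 29), so λ ≡ 1.
  x = λ² - 19 - 2 = 1 - 21 ≡ 9; y = λ·(19 - 9) - 0 ≡ 10. → (9, 10)
6P: (9, 10) + (2, 12). λ = (12 - 10)/(2 - 9) ≡ 2/22 mod 29. 22⁻¹ ≡ 4 (mod 29) since 22·4 = 88 ≡ 1, so λ ≡ 8.
  x = λ² - 9 - 2 = 64 - 11 ≡ 24; y = λ·(9 - 24) - 10 ≡ 15. → (24, 15)
7P: (24, 15) + (2, 12). λ = (12 - 15)/(2 - 24) ≡ 26/7 mod 29. 7⁻¹ ≡ 25 (mod 29) since 7·25 = 175 ≡ 1, so λ ≡ 12.
  x = λ² - 24 - 2 = 144 - 26 ≡ 2; y = λ·(24 - 2) - 15 ≡ 17. → (2, 17)
8P: (2, 17) + (2, 12): same x and y₁ ≡ -y₂, so the sum is O.
8P = O, so the order is 8.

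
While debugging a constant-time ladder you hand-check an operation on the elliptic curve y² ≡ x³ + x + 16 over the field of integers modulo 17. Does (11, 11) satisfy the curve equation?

y² = 11² ≡ 2; x³ + 1x + 16 = 1358 ≡ 15 (mod 17). 2 ≠ 15.

no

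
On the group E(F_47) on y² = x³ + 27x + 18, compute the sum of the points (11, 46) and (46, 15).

(44, 45)

(11, 46) + (46, 15). λ = (15 - 46)/(46 - 11) ≡ 16/35 mod 47. 35⁻¹ ≡ 43 (mod 47) since 35·43 = 1505 ≡ 1, so λ ≡ 30.
  x = λ² - 11 - 46 = 900 - 57 ≡ 44; y = λ·(11 - 44) - 46 ≡ 45. → (44, 45)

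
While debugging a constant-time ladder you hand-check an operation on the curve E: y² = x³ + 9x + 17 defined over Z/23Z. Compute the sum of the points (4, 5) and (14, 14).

(18, 10)

(4, 5) + (14, 14). λ = (14 - 5)/(14 - 4) ≡ 9/10 mod 23. 10⁻¹ ≡ 7 (mod 23) since 10·7 = 70 ≡ 1, so λ ≡ 17.
  x = λ² - 4 - 14 = 289 - 18 ≡ 18; y = λ·(4 - 18) - 5 ≡ 10. → (18, 10)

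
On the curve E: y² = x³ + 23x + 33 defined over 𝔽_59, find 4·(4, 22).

Write P = (4, 22).
Double-and-add on 4 = (100)₂. Start with P = (4, 22) for the leading 1-bit.
double: tangent at (4, 22): λ = (3·4² + 23)/(2·22) ≡ 12/44. 44⁻¹ ≡ 55 (mod 59) since 44·55 = 2420 ≡ 1, so λ ≡ 12·55 ≡ 11.
  x = λ² - 4 - 4 = 121 - 8 ≡ 54; y = λ·(4 - 54) - 22 ≡ 18. → (54, 18)
double: tangent at (54, 18): λ = (3·54² + 23)/(2·18) ≡ 39/36. 36⁻¹ ≡ 41 (mod 59), so λ ≡ 39·41 ≡ 6.
  x = λ² - 54 - 54 = 36 - 108 ≡ 46; y = λ·(54 - 46) - 18 ≡ 30. → (46, 30)

(46, 30)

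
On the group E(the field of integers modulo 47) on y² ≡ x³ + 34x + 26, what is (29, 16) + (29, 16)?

(14, 12)

tangent at (29, 16): λ = (3·29² + 34)/(2·16) ≡ 19/32. 32⁻¹ ≡ 25 (mod 47) since 32·25 = 800 ≡ 1, so λ ≡ 19·25 ≡ 5.
  x = λ² - 29 - 29 = 25 - 58 ≡ 14; y = λ·(29 - 14) - 16 ≡ 12. → (14, 12)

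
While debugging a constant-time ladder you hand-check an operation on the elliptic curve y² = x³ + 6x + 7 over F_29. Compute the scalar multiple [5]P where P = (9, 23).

(13, 7)

Double-and-add on 5 = (101)₂. Start with P = (9, 23) for the leading 1-bit.
double: tangent at (9, 23): λ = (3·9² + 6)/(2·23) ≡ 17/17. 17⁻¹ ≡ 12 (mod 29), so λ ≡ 17·12 ≡ 1.
  x = λ² - 9 - 9 = 1 - 18 ≡ 12; y = λ·(9 - 12) - 23 ≡ 3. → (12, 3)
double: tangent at (12, 3): λ = (3·12² + 6)/(2·3) ≡ 3/6. 6⁻¹ ≡ 5 (mod 29) since 6·5 = 30 ≡ 1, so λ ≡ 3·5 ≡ 15.
  x = λ² - 12 - 12 = 225 - 24 ≡ 27; y = λ·(12 - 27) - 3 ≡ 4. → (27, 4)
add P: (27, 4) + (9, 23). λ = (23 - 4)/(9 - 27) ≡ 19/11 mod 29. 11⁻¹ ≡ 8 (mod 29), so λ ≡ 7.
  x = λ² - 27 - 9 = 49 - 36 ≡ 13; y = λ·(27 - 13) - 4 ≡ 7. → (13, 7)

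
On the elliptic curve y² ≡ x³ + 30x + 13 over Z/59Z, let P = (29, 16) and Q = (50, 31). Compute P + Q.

(7, 25)

(29, 16) + (50, 31). λ = (31 - 16)/(50 - 29) ≡ 15/21 mod 59. 21⁻¹ ≡ 45 (mod 59) since 21·45 = 945 ≡ 1, so λ ≡ 26.
  x = λ² - 29 - 50 = 676 - 79 ≡ 7; y = λ·(29 - 7) - 16 ≡ 25. → (7, 25)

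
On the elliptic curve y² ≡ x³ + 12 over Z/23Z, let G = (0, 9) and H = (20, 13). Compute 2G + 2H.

(11, 3)

First 2G:
Repeated addition: build up to 2G.
2G: tangent at (0, 9): λ = (3·0² + 0)/(2·9) ≡ 0/18. 18⁻¹ ≡ 9 (mod 23), so λ ≡ 0·9 ≡ 0.
  x = λ² - 0 - 0 = 0 - 0 ≡ 0; y = λ·(0 - 0) - 9 ≡ 14. → (0, 14)
2G = (0, 14).
Next 2H:
Repeated addition: build up to 2H.
2H: tangent at (20, 13): λ = (3·20² + 0)/(2·13) ≡ 4/3. 3⁻¹ ≡ 8 (mod 23), so λ ≡ 4·8 ≡ 9.
  x = λ² - 20 - 20 = 81 - 40 ≡ 18; y = λ·(20 - 18) - 13 ≡ 5. → (18, 5)
2H = (18, 5).
Finally 2G + 2H:
(0, 14) + (18, 5). λ = (5 - 14)/(18 - 0) ≡ 14/18 mod 23. 18⁻¹ ≡ 9 (mod 23) since 18·9 = 162 ≡ 1, so λ ≡ 11.
  x = λ² - 0 - 18 = 121 - 18 ≡ 11; y = λ·(0 - 11) - 14 ≡ 3. → (11, 3)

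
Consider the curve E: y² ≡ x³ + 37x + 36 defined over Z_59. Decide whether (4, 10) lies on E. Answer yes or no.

y² = 10² ≡ 41; x³ + 37x + 36 = 248 ≡ 12 (mod 59). 41 ≠ 12.

no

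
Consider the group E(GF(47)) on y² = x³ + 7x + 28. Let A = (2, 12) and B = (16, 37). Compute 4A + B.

(31, 35)

First 4A:
Double-and-add on 4 = (100)₂. Start with A = (2, 12) for the leading 1-bit.
double: tangent at (2, 12): λ = (3·2² + 7)/(2·12) ≡ 19/24. 24⁻¹ ≡ 2 (mod 47) since 24·2 = 48 ≡ 1, so λ ≡ 19·2 ≡ 38.
  x = λ² - 2 - 2 = 1444 - 4 ≡ 30; y = λ·(2 - 30) - 12 ≡ 5. → (30, 5)
double: tangent at (30, 5): λ = (3·30² + 7)/(2·5) ≡ 28/10. 10⁻¹ ≡ 33 (mod 47) since 10·33 = 330 ≡ 1, so λ ≡ 28·33 ≡ 31.
  x = λ² - 30 - 30 = 961 - 60 ≡ 8; y = λ·(30 - 8) - 5 ≡ 19. → (8, 19)
4A = (8, 19).
Finally 4A + B:
(8, 19) + (16, 37). λ = (37 - 19)/(16 - 8) ≡ 18/8 mod 47. 8⁻¹ ≡ 6 (mod 47), so λ ≡ 14.
  x = λ² - 8 - 16 = 196 - 24 ≡ 31; y = λ·(8 - 31) - 19 ≡ 35. → (31, 35)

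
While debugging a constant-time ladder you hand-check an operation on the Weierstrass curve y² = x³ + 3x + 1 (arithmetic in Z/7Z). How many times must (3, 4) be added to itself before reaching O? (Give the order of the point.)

2P: tangent at (3, 4): λ = (3·3² + 3)/(2·4) ≡ 2/1. 1⁻¹ ≡ 1 (mod 7), so λ ≡ 2·1 ≡ 2.
  x = λ² - 3 - 3 = 4 - 6 ≡ 5; y = λ·(3 - 5) - 4 ≡ 6. → (5, 6)
3P: (5, 6) + (3, 4). λ = (4 - 6)/(3 - 5) ≡ 5/5 mod 7. 5⁻¹ ≡ 3 (mod 7) since 5·3 = 15 ≡ 1, so λ ≡ 1.
  x = λ² - 5 - 3 = 1 - 8 ≡ 0; y = λ·(5 - 0) - 6 ≡ 6. → (0, 6)
4P: (0, 6) + (3, 4). λ = (4 - 6)/(3 - 0) ≡ 5/3 mod 7. 3⁻¹ ≡ 5 (mod 7) since 3·5 = 15 ≡ 1, so λ ≡ 4.
  x = λ² - 0 - 3 = 16 - 3 ≡ 6; y = λ·(0 - 6) - 6 ≡ 5. → (6, 5)
5P: (6, 5) + (3, 4). λ = (4 - 5)/(3 - 6) ≡ 6/4 mod 7. 4⁻¹ ≡ 2 (mod 7), so λ ≡ 5.
  x = λ² - 6 - 3 = 25 - 9 ≡ 2; y = λ·(6 - 2) - 5 ≡ 1. → (2, 1)
6P: (2, 1) + (3, 4). λ = (4 - 1)/(3 - 2) ≡ 3/1 mod 7. 1⁻¹ ≡ 1 (mod 7), so λ ≡ 3.
  x = λ² - 2 - 3 = 9 - 5 ≡ 4; y = λ·(2 - 4) - 1 ≡ 0. → (4, 0)
7P: (4, 0) + (3, 4). λ = (4 - 0)/(3 - 4) ≡ 4/6 mod 7. 6⁻¹ ≡ 6 (mod 7), so λ ≡ 3.
  x = λ² - 4 - 3 = 9 - 7 ≡ 2; y = λ·(4 - 2) - 0 ≡ 6. → (2, 6)
8P: (2, 6) + (3, 4). λ = (4 - 6)/(3 - 2) ≡ 5/1 mod 7. 1⁻¹ ≡ 1 (mod 7) since 1·1 = 1 ≡ 1, so λ ≡ 5.
  x = λ² - 2 - 3 = 25 - 5 ≡ 6; y = λ·(2 - 6) - 6 ≡ 2. → (6, 2)
9P: (6, 2) + (3, 4). λ = (4 - 2)/(3 - 6) ≡ 2/4 mod 7. 4⁻¹ ≡ 2 (mod 7) since 4·2 = 8 ≡ 1, so λ ≡ 4.
  x = λ² - 6 - 3 = 16 - 9 ≡ 0; y = λ·(6 - 0) - 2 ≡ 1. → (0, 1)
10P: (0, 1) + (3, 4). λ = (4 - 1)/(3 - 0) ≡ 3/3 mod 7. 3⁻¹ ≡ 5 (mod 7), so λ ≡ 1.
  x = λ² - 0 - 3 = 1 - 3 ≡ 5; y = λ·(0 - 5) - 1 ≡ 1. → (5, 1)
11P: (5, 1) + (3, 4). λ = (4 - 1)/(3 - 5) ≡ 3/5 mod 7. 5⁻¹ ≡ 3 (mod 7) since 5·3 = 15 ≡ 1, so λ ≡ 2.
  x = λ² - 5 - 3 = 4 - 8 ≡ 3; y = λ·(5 - 3) - 1 ≡ 3. → (3, 3)
12P: (3, 3) + (3, 4): same x and y₁ ≡ -y₂, so the sum is O.
12P = O, so the order is 12.

12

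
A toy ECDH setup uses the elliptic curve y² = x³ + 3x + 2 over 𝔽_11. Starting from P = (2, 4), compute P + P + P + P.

(3, 4)

Double-and-add on 4 = (100)₂. Start with P = (2, 4) for the leading 1-bit.
double: tangent at (2, 4): λ = (3·2² + 3)/(2·4) ≡ 4/8. 8⁻¹ ≡ 7 (mod 11) since 8·7 = 56 ≡ 1, so λ ≡ 4·7 ≡ 6.
  x = λ² - 2 - 2 = 36 - 4 ≡ 10; y = λ·(2 - 10) - 4 ≡ 3. → (10, 3)
double: tangent at (10, 3): λ = (3·10² + 3)/(2·3) ≡ 6/6. 6⁻¹ ≡ 2 (mod 11), so λ ≡ 6·2 ≡ 1.
  x = λ² - 10 - 10 = 1 - 20 ≡ 3; y = λ·(10 - 3) - 3 ≡ 4. → (3, 4)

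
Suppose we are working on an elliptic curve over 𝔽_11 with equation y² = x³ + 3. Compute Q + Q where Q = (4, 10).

(7, 7)

tangent at (4, 10): λ = (3·4² + 0)/(2·10) ≡ 4/9. 9⁻¹ ≡ 5 (mod 11) since 9·5 = 45 ≡ 1, so λ ≡ 4·5 ≡ 9.
  x = λ² - 4 - 4 = 81 - 8 ≡ 7; y = λ·(4 - 7) - 10 ≡ 7. → (7, 7)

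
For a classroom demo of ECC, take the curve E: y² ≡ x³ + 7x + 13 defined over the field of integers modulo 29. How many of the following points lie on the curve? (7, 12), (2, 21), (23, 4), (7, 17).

4

(7, 12): 12² ≡ 28, rhs ≡ 28 → on.
(2, 21): 21² ≡ 6, rhs ≡ 6 → on.
(23, 4): 4² ≡ 16, rhs ≡ 16 → on.
(7, 17): 17² ≡ 28, rhs ≡ 28 → on.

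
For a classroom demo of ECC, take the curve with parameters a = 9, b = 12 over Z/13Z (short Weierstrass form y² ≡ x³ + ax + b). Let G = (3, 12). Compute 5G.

(10, 7)

Double-and-add on 5 = (101)₂. Start with G = (3, 12) for the leading 1-bit.
double: tangent at (3, 12): λ = (3·3² + 9)/(2·12) ≡ 10/11. 11⁻¹ ≡ 6 (mod 13) since 11·6 = 66 ≡ 1, so λ ≡ 10·6 ≡ 8.
  x = λ² - 3 - 3 = 64 - 6 ≡ 6; y = λ·(3 - 6) - 12 ≡ 3. → (6, 3)
double: tangent at (6, 3): λ = (3·6² + 9)/(2·3) ≡ 0/6. 6⁻¹ ≡ 11 (mod 13), so λ ≡ 0·11 ≡ 0.
  x = λ² - 6 - 6 = 0 - 12 ≡ 1; y = λ·(6 - 1) - 3 ≡ 10. → (1, 10)
add G: (1, 10) + (3, 12). λ = (12 - 10)/(3 - 1) ≡ 2/2 mod 13. 2⁻¹ ≡ 7 (mod 13), so λ ≡ 1.
  x = λ² - 1 - 3 = 1 - 4 ≡ 10; y = λ·(1 - 10) - 10 ≡ 7. → (10, 7)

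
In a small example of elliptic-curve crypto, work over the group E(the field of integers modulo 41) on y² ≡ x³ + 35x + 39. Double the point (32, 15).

(39, 24)

tangent at (32, 15): λ = (3·32² + 35)/(2·15) ≡ 32/30. 30⁻¹ ≡ 26 (mod 41) since 30·26 = 780 ≡ 1, so λ ≡ 32·26 ≡ 12.
  x = λ² - 32 - 32 = 144 - 64 ≡ 39; y = λ·(32 - 39) - 15 ≡ 24. → (39, 24)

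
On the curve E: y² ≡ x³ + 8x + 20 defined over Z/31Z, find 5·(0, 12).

Write G = (0, 12).
Double-and-add on 5 = (101)₂. Start with G = (0, 12) for the leading 1-bit.
double: tangent at (0, 12): λ = (3·0² + 8)/(2·12) ≡ 8/24. 24⁻¹ ≡ 22 (mod 31) since 24·22 = 528 ≡ 1, so λ ≡ 8·22 ≡ 21.
  x = λ² - 0 - 0 = 441 - 0 ≡ 7; y = λ·(0 - 7) - 12 ≡ 27. → (7, 27)
double: tangent at (7, 27): λ = (3·7² + 8)/(2·27) ≡ 0/23. 23⁻¹ ≡ 27 (mod 31), so λ ≡ 0·27 ≡ 0.
  x = λ² - 7 - 7 = 0 - 14 ≡ 17; y = λ·(7 - 17) - 27 ≡ 4. → (17, 4)
add G: (17, 4) + (0, 12). λ = (12 - 4)/(0 - 17) ≡ 8/14 mod 31. 14⁻¹ ≡ 20 (mod 31) since 14·20 = 280 ≡ 1, so λ ≡ 5.
  x = λ² - 17 - 0 = 25 - 17 ≡ 8; y = λ·(17 - 8) - 4 ≡ 10. → (8, 10)

(8, 10)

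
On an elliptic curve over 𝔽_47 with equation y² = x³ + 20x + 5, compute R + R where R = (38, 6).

tangent at (38, 6): λ = (3·38² + 20)/(2·6) ≡ 28/12. 12⁻¹ ≡ 4 (mod 47) since 12·4 = 48 ≡ 1, so λ ≡ 28·4 ≡ 18.
  x = λ² - 38 - 38 = 324 - 76 ≡ 13; y = λ·(38 - 13) - 6 ≡ 21. → (13, 21)

(13, 21)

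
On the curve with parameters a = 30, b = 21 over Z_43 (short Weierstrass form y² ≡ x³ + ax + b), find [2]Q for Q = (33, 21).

(1, 40)

tangent at (33, 21): λ = (3·33² + 30)/(2·21) ≡ 29/42. 42⁻¹ ≡ 42 (mod 43), so λ ≡ 29·42 ≡ 14.
  x = λ² - 33 - 33 = 196 - 66 ≡ 1; y = λ·(33 - 1) - 21 ≡ 40. → (1, 40)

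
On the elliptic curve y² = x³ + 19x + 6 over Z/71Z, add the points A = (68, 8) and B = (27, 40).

(68, 8) + (27, 40). λ = (40 - 8)/(27 - 68) ≡ 32/30 mod 71. 30⁻¹ ≡ 45 (mod 71) since 30·45 = 1350 ≡ 1, so λ ≡ 20.
  x = λ² - 68 - 27 = 400 - 95 ≡ 21; y = λ·(68 - 21) - 8 ≡ 9. → (21, 9)

(21, 9)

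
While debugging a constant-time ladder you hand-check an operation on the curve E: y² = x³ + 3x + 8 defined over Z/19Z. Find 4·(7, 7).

Write G = (7, 7).
Repeated addition: build up to 4G.
2G: tangent at (7, 7): λ = (3·7² + 3)/(2·7) ≡ 17/14. 14⁻¹ ≡ 15 (mod 19), so λ ≡ 17·15 ≡ 8.
  x = λ² - 7 - 7 = 64 - 14 ≡ 12; y = λ·(7 - 12) - 7 ≡ 10. → (12, 10)
3G: (12, 10) + (7, 7). λ = (7 - 10)/(7 - 12) ≡ 16/14 mod 19. 14⁻¹ ≡ 15 (mod 19), so λ ≡ 12.
  x = λ² - 12 - 7 = 144 - 19 ≡ 11; y = λ·(12 - 11) - 10 ≡ 2. → (11, 2)
4G: (11, 2) + (7, 7). λ = (7 - 2)/(7 - 11) ≡ 5/15 mod 19. 15⁻¹ ≡ 14 (mod 19) since 15·14 = 210 ≡ 1, so λ ≡ 13.
  x = λ² - 11 - 7 = 169 - 18 ≡ 18; y = λ·(11 - 18) - 2 ≡ 2. → (18, 2)

(18, 2)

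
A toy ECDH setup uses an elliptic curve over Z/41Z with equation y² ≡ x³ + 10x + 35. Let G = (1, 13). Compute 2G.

(29, 14)

tangent at (1, 13): λ = (3·1² + 10)/(2·13) ≡ 13/26. 26⁻¹ ≡ 30 (mod 41), so λ ≡ 13·30 ≡ 21.
  x = λ² - 1 - 1 = 441 - 2 ≡ 29; y = λ·(1 - 29) - 13 ≡ 14. → (29, 14)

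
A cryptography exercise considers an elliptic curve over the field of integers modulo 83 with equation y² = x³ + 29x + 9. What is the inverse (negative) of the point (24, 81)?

-(24, 81) = (24, -81 mod 83) = (24, 2).

(24, 2)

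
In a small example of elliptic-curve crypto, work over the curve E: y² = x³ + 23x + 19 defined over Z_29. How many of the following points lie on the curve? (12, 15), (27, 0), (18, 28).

2

(12, 15): 15² ≡ 22, rhs ≡ 22 → on.
(27, 0): 0² ≡ 0, rhs ≡ 23 → off.
(18, 28): 28² ≡ 1, rhs ≡ 1 → on.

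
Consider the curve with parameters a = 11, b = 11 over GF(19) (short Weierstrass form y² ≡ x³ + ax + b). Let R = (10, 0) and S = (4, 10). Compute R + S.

(10, 0) + (4, 10). λ = (10 - 0)/(4 - 10) ≡ 10/13 mod 19. 13⁻¹ ≡ 3 (mod 19) since 13·3 = 39 ≡ 1, so λ ≡ 11.
  x = λ² - 10 - 4 = 121 - 14 ≡ 12; y = λ·(10 - 12) - 0 ≡ 16. → (12, 16)

(12, 16)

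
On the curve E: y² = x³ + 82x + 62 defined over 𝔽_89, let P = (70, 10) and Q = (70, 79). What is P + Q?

The two points share x = 70 and their y-coordinates satisfy 10 + 79 ≡ 0 (mod 89), so they are inverses. Their sum is the point at infinity.

O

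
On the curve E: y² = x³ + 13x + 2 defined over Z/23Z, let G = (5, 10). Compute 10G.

Double-and-add on 10 = (1010)₂. Start with G = (5, 10) for the leading 1-bit.
double: tangent at (5, 10): λ = (3·5² + 13)/(2·10) ≡ 19/20. 20⁻¹ ≡ 15 (mod 23), so λ ≡ 19·15 ≡ 9.
  x = λ² - 5 - 5 = 81 - 10 ≡ 2; y = λ·(5 - 2) - 10 ≡ 17. → (2, 17)
double: tangent at (2, 17): λ = (3·2² + 13)/(2·17) ≡ 2/11. 11⁻¹ ≡ 21 (mod 23) since 11·21 = 231 ≡ 1, so λ ≡ 2·21 ≡ 19.
  x = λ² - 2 - 2 = 361 - 4 ≡ 12; y = λ·(2 - 12) - 17 ≡ 0. → (12, 0)
add G: (12, 0) + (5, 10). λ = (10 - 0)/(5 - 12) ≡ 10/16 mod 23. 16⁻¹ ≡ 13 (mod 23), so λ ≡ 15.
  x = λ² - 12 - 5 = 225 - 17 ≡ 1; y = λ·(12 - 1) - 0 ≡ 4. → (1, 4)
double: tangent at (1, 4): λ = (3·1² + 13)/(2·4) ≡ 16/8. 8⁻¹ ≡ 3 (mod 23), so λ ≡ 16·3 ≡ 2.
  x = λ² - 1 - 1 = 4 - 2 ≡ 2; y = λ·(1 - 2) - 4 ≡ 17. → (2, 17)

(2, 17)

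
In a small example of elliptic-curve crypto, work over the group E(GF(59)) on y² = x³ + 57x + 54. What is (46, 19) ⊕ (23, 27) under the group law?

(46, 19) + (23, 27). λ = (27 - 19)/(23 - 46) ≡ 8/36 mod 59. 36⁻¹ ≡ 41 (mod 59), so λ ≡ 33.
  x = λ² - 46 - 23 = 1089 - 69 ≡ 17; y = λ·(46 - 17) - 19 ≡ 53. → (17, 53)

(17, 53)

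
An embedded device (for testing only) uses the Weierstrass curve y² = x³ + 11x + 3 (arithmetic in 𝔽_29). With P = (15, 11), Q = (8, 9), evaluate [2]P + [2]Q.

(28, 7)

First 2P:
Repeated addition: build up to 2P.
2P: tangent at (15, 11): λ = (3·15² + 11)/(2·11) ≡ 19/22. 22⁻¹ ≡ 4 (mod 29), so λ ≡ 19·4 ≡ 18.
  x = λ² - 15 - 15 = 324 - 30 ≡ 4; y = λ·(15 - 4) - 11 ≡ 13. → (4, 13)
2P = (4, 13).
Next 2Q:
Repeated addition: build up to 2Q.
2Q: tangent at (8, 9): λ = (3·8² + 11)/(2·9) ≡ 0/18. 18⁻¹ ≡ 21 (mod 29) since 18·21 = 378 ≡ 1, so λ ≡ 0·21 ≡ 0.
  x = λ² - 8 - 8 = 0 - 16 ≡ 13; y = λ·(8 - 13) - 9 ≡ 20. → (13, 20)
2Q = (13, 20).
Finally 2P + 2Q:
(4, 13) + (13, 20). λ = (20 - 13)/(13 - 4) ≡ 7/9 mod 29. 9⁻¹ ≡ 13 (mod 29), so λ ≡ 4.
  x = λ² - 4 - 13 = 16 - 17 ≡ 28; y = λ·(4 - 28) - 13 ≡ 7. → (28, 7)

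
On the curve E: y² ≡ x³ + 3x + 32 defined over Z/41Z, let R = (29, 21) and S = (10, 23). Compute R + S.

(22, 2)

(29, 21) + (10, 23). λ = (23 - 21)/(10 - 29) ≡ 2/22 mod 41. 22⁻¹ ≡ 28 (mod 41), so λ ≡ 15.
  x = λ² - 29 - 10 = 225 - 39 ≡ 22; y = λ·(29 - 22) - 21 ≡ 2. → (22, 2)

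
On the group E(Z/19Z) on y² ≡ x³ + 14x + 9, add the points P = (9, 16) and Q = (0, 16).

(10, 3)

(9, 16) + (0, 16). λ = (16 - 16)/(0 - 9) ≡ 0/10 mod 19. 10⁻¹ ≡ 2 (mod 19), so λ ≡ 0.
  x = λ² - 9 - 0 = 0 - 9 ≡ 10; y = λ·(9 - 10) - 16 ≡ 3. → (10, 3)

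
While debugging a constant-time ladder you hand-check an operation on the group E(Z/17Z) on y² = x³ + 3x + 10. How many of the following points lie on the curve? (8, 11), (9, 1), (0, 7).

(8, 11): 11² ≡ 2, rhs ≡ 2 → on.
(9, 1): 1² ≡ 1, rhs ≡ 1 → on.
(0, 7): 7² ≡ 15, rhs ≡ 10 → off.

2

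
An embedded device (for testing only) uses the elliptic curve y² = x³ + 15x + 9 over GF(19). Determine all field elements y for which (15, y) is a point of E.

x³ + 15x + 9 = 3609 ≡ 18 (mod 19).
18 is a non-residue mod 19; no y exists.

none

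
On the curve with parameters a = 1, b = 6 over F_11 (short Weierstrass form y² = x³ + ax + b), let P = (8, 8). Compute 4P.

Repeated addition: build up to 4P.
2P: tangent at (8, 8): λ = (3·8² + 1)/(2·8) ≡ 6/5. 5⁻¹ ≡ 9 (mod 11), so λ ≡ 6·9 ≡ 10.
  x = λ² - 8 - 8 = 100 - 16 ≡ 7; y = λ·(8 - 7) - 8 ≡ 2. → (7, 2)
3P: (7, 2) + (8, 8). λ = (8 - 2)/(8 - 7) ≡ 6/1 mod 11. 1⁻¹ ≡ 1 (mod 11), so λ ≡ 6.
  x = λ² - 7 - 8 = 36 - 15 ≡ 10; y = λ·(7 - 10) - 2 ≡ 2. → (10, 2)
4P: (10, 2) + (8, 8). λ = (8 - 2)/(8 - 10) ≡ 6/9 mod 11. 9⁻¹ ≡ 5 (mod 11), so λ ≡ 8.
  x = λ² - 10 - 8 = 64 - 18 ≡ 2; y = λ·(10 - 2) - 2 ≡ 7. → (2, 7)

(2, 7)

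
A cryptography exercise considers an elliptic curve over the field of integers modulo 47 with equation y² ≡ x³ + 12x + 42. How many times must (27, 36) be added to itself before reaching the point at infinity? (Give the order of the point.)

2P: tangent at (27, 36): λ = (3·27² + 12)/(2·36) ≡ 37/25. 25⁻¹ ≡ 32 (mod 47), so λ ≡ 37·32 ≡ 9.
  x = λ² - 27 - 27 = 81 - 54 ≡ 27; y = λ·(27 - 27) - 36 ≡ 11. → (27, 11)
3P: (27, 11) + (27, 36): same x and y₁ ≡ -y₂, so the sum is the point at infinity.
3P = the point at infinity, so the order is 3.

3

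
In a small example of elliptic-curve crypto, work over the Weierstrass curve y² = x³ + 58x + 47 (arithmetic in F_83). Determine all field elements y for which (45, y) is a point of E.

18, 65

x³ + 58x + 47 = 93782 ≡ 75 (mod 83).
Square roots of 75 mod 83: 18 and 65 (since 18² = 324 ≡ 75).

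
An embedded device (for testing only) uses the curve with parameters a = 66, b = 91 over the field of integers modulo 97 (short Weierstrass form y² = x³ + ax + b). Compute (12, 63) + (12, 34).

The two points share x = 12 and their y-coordinates satisfy 63 + 34 ≡ 0 (mod 97), so they are inverses. Their sum is the point at infinity.

O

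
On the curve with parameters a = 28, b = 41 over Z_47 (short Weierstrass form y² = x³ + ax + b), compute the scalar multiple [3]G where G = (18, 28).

Repeated addition: build up to 3G.
2G: tangent at (18, 28): λ = (3·18² + 28)/(2·28) ≡ 13/9. 9⁻¹ ≡ 21 (mod 47) since 9·21 = 189 ≡ 1, so λ ≡ 13·21 ≡ 38.
  x = λ² - 18 - 18 = 1444 - 36 ≡ 45; y = λ·(18 - 45) - 28 ≡ 27. → (45, 27)
3G: (45, 27) + (18, 28). λ = (28 - 27)/(18 - 45) ≡ 1/20 mod 47. 20⁻¹ ≡ 40 (mod 47) since 20·40 = 800 ≡ 1, so λ ≡ 40.
  x = λ² - 45 - 18 = 1600 - 63 ≡ 33; y = λ·(45 - 33) - 27 ≡ 30. → (33, 30)

(33, 30)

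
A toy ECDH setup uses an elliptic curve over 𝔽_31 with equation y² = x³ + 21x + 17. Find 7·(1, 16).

Write Q = (1, 16).
Double-and-add on 7 = (111)₂. Start with Q = (1, 16) for the leading 1-bit.
double: tangent at (1, 16): λ = (3·1² + 21)/(2·16) ≡ 24/1. 1⁻¹ ≡ 1 (mod 31) since 1·1 = 1 ≡ 1, so λ ≡ 24·1 ≡ 24.
  x = λ² - 1 - 1 = 576 - 2 ≡ 16; y = λ·(1 - 16) - 16 ≡ 27. → (16, 27)
add Q: (16, 27) + (1, 16). λ = (16 - 27)/(1 - 16) ≡ 20/16 mod 31. 16⁻¹ ≡ 2 (mod 31), so λ ≡ 9.
  x = λ² - 16 - 1 = 81 - 17 ≡ 2; y = λ·(16 - 2) - 27 ≡ 6. → (2, 6)
double: tangent at (2, 6): λ = (3·2² + 21)/(2·6) ≡ 2/12. 12⁻¹ ≡ 13 (mod 31), so λ ≡ 2·13 ≡ 26.
  x = λ² - 2 - 2 = 676 - 4 ≡ 21; y = λ·(2 - 21) - 6 ≡ 27. → (21, 27)
add Q: (21, 27) + (1, 16). λ = (16 - 27)/(1 - 21) ≡ 20/11 mod 31. 11⁻¹ ≡ 17 (mod 31), so λ ≡ 30.
  x = λ² - 21 - 1 = 900 - 22 ≡ 10; y = λ·(21 - 10) - 27 ≡ 24. → (10, 24)

(10, 24)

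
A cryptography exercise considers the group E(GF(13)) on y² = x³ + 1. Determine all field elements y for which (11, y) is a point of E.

none

x³ + 0x + 1 = 1332 ≡ 6 (mod 13).
6 is a non-residue mod 13; no y exists.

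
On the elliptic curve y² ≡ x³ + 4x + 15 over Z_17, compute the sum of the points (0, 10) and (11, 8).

(8, 10)

(0, 10) + (11, 8). λ = (8 - 10)/(11 - 0) ≡ 15/11 mod 17. 11⁻¹ ≡ 14 (mod 17) since 11·14 = 154 ≡ 1, so λ ≡ 6.
  x = λ² - 0 - 11 = 36 - 11 ≡ 8; y = λ·(0 - 8) - 10 ≡ 10. → (8, 10)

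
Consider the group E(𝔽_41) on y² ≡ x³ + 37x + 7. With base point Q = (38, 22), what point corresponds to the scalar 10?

Double-and-add on 10 = (1010)₂. Start with Q = (38, 22) for the leading 1-bit.
double: tangent at (38, 22): λ = (3·38² + 37)/(2·22) ≡ 23/3. 3⁻¹ ≡ 14 (mod 41), so λ ≡ 23·14 ≡ 35.
  x = λ² - 38 - 38 = 1225 - 76 ≡ 1; y = λ·(38 - 1) - 22 ≡ 2. → (1, 2)
double: tangent at (1, 2): λ = (3·1² + 37)/(2·2) ≡ 40/4. 4⁻¹ ≡ 31 (mod 41), so λ ≡ 40·31 ≡ 10.
  x = λ² - 1 - 1 = 100 - 2 ≡ 16; y = λ·(1 - 16) - 2 ≡ 12. → (16, 12)
add Q: (16, 12) + (38, 22). λ = (22 - 12)/(38 - 16) ≡ 10/22 mod 41. 22⁻¹ ≡ 28 (mod 41) since 22·28 = 616 ≡ 1, so λ ≡ 34.
  x = λ² - 16 - 38 = 1156 - 54 ≡ 36; y = λ·(16 - 36) - 12 ≡ 5. → (36, 5)
double: tangent at (36, 5): λ = (3·36² + 37)/(2·5) ≡ 30/10. 10⁻¹ ≡ 37 (mod 41) since 10·37 = 370 ≡ 1, so λ ≡ 30·37 ≡ 3.
  x = λ² - 36 - 36 = 9 - 72 ≡ 19; y = λ·(36 - 19) - 5 ≡ 5. → (19, 5)

(19, 5)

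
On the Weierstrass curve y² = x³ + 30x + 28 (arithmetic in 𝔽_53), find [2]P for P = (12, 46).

(5, 41)

tangent at (12, 46): λ = (3·12² + 30)/(2·46) ≡ 38/39. 39⁻¹ ≡ 34 (mod 53), so λ ≡ 38·34 ≡ 20.
  x = λ² - 12 - 12 = 400 - 24 ≡ 5; y = λ·(12 - 5) - 46 ≡ 41. → (5, 41)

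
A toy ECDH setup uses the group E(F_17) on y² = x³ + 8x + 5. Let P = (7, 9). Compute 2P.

(7, 8)

tangent at (7, 9): λ = (3·7² + 8)/(2·9) ≡ 2/1. 1⁻¹ ≡ 1 (mod 17), so λ ≡ 2·1 ≡ 2.
  x = λ² - 7 - 7 = 4 - 14 ≡ 7; y = λ·(7 - 7) - 9 ≡ 8. → (7, 8)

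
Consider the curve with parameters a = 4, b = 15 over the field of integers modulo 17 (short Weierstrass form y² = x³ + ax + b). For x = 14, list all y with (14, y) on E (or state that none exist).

none

x³ + 4x + 15 = 2815 ≡ 10 (mod 17).
10 is a non-residue mod 17; no y exists.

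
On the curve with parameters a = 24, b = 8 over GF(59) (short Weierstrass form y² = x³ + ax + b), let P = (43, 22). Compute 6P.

Double-and-add on 6 = (110)₂. Start with P = (43, 22) for the leading 1-bit.
double: tangent at (43, 22): λ = (3·43² + 24)/(2·22) ≡ 25/44. 44⁻¹ ≡ 55 (mod 59) since 44·55 = 2420 ≡ 1, so λ ≡ 25·55 ≡ 18.
  x = λ² - 43 - 43 = 324 - 86 ≡ 2; y = λ·(43 - 2) - 22 ≡ 8. → (2, 8)
add P: (2, 8) + (43, 22). λ = (22 - 8)/(43 - 2) ≡ 14/41 mod 59. 41⁻¹ ≡ 36 (mod 59), so λ ≡ 32.
  x = λ² - 2 - 43 = 1024 - 45 ≡ 35; y = λ·(2 - 35) - 8 ≡ 57. → (35, 57)
double: tangent at (35, 57): λ = (3·35² + 24)/(2·57) ≡ 41/55. 55⁻¹ ≡ 44 (mod 59) since 55·44 = 2420 ≡ 1, so λ ≡ 41·44 ≡ 34.
  x = λ² - 35 - 35 = 1156 - 70 ≡ 24; y = λ·(35 - 24) - 57 ≡ 22. → (24, 22)

(24, 22)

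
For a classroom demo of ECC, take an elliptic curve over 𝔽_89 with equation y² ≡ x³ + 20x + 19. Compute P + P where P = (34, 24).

tangent at (34, 24): λ = (3·34² + 20)/(2·24) ≡ 17/48. 48⁻¹ ≡ 13 (mod 89) since 48·13 = 624 ≡ 1, so λ ≡ 17·13 ≡ 43.
  x = λ² - 34 - 34 = 1849 - 68 ≡ 1; y = λ·(34 - 1) - 24 ≡ 60. → (1, 60)

(1, 60)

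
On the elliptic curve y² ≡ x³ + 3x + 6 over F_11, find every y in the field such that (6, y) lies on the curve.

3, 8

x³ + 3x + 6 = 240 ≡ 9 (mod 11).
Square roots of 9 mod 11: 3 and 8 (since 3² = 9 ≡ 9).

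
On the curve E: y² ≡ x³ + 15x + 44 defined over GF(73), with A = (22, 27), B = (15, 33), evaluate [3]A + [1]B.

(22, 46)

First 3A:
Repeated addition: build up to 3A.
2A: tangent at (22, 27): λ = (3·22² + 15)/(2·27) ≡ 7/54. 54⁻¹ ≡ 23 (mod 73) since 54·23 = 1242 ≡ 1, so λ ≡ 7·23 ≡ 15.
  x = λ² - 22 - 22 = 225 - 44 ≡ 35; y = λ·(22 - 35) - 27 ≡ 70. → (35, 70)
3A: (35, 70) + (22, 27). λ = (27 - 70)/(22 - 35) ≡ 30/60 mod 73. 60⁻¹ ≡ 28 (mod 73), so λ ≡ 37.
  x = λ² - 35 - 22 = 1369 - 57 ≡ 71; y = λ·(35 - 71) - 70 ≡ 58. → (71, 58)
3A = (71, 58).
Finally 3A + B:
(71, 58) + (15, 33). λ = (33 - 58)/(15 - 71) ≡ 48/17 mod 73. 17⁻¹ ≡ 43 (mod 73), so λ ≡ 20.
  x = λ² - 71 - 15 = 400 - 86 ≡ 22; y = λ·(71 - 22) - 58 ≡ 46. → (22, 46)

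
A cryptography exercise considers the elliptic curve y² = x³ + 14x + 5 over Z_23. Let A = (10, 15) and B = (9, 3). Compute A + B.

(10, 15) + (9, 3). λ = (3 - 15)/(9 - 10) ≡ 11/22 mod 23. 22⁻¹ ≡ 22 (mod 23), so λ ≡ 12.
  x = λ² - 10 - 9 = 144 - 19 ≡ 10; y = λ·(10 - 10) - 15 ≡ 8. → (10, 8)

(10, 8)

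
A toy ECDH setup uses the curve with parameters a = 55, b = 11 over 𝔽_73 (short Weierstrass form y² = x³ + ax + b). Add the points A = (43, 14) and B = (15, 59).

(43, 14) + (15, 59). λ = (59 - 14)/(15 - 43) ≡ 45/45 mod 73. 45⁻¹ ≡ 13 (mod 73), so λ ≡ 1.
  x = λ² - 43 - 15 = 1 - 58 ≡ 16; y = λ·(43 - 16) - 14 ≡ 13. → (16, 13)

(16, 13)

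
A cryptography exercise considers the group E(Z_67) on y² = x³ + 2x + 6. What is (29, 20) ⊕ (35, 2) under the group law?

(29, 20) + (35, 2). λ = (2 - 20)/(35 - 29) ≡ 49/6 mod 67. 6⁻¹ ≡ 56 (mod 67), so λ ≡ 64.
  x = λ² - 29 - 35 = 4096 - 64 ≡ 12; y = λ·(29 - 12) - 20 ≡ 63. → (12, 63)

(12, 63)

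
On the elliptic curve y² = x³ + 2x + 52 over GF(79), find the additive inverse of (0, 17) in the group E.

-(0, 17) = (0, -17 mod 79) = (0, 62).

(0, 62)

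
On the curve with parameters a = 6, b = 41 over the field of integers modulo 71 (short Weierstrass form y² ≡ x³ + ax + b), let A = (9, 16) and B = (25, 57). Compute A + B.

(15, 13)

(9, 16) + (25, 57). λ = (57 - 16)/(25 - 9) ≡ 41/16 mod 71. 16⁻¹ ≡ 40 (mod 71) since 16·40 = 640 ≡ 1, so λ ≡ 7.
  x = λ² - 9 - 25 = 49 - 34 ≡ 15; y = λ·(9 - 15) - 16 ≡ 13. → (15, 13)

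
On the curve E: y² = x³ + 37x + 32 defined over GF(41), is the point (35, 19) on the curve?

y² = 19² ≡ 33; x³ + 37x + 32 = 44202 ≡ 4 (mod 41). 33 ≠ 4.

no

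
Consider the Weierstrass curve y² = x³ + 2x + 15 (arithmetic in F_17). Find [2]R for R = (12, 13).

tangent at (12, 13): λ = (3·12² + 2)/(2·13) ≡ 9/9. 9⁻¹ ≡ 2 (mod 17), so λ ≡ 9·2 ≡ 1.
  x = λ² - 12 - 12 = 1 - 24 ≡ 11; y = λ·(12 - 11) - 13 ≡ 5. → (11, 5)

(11, 5)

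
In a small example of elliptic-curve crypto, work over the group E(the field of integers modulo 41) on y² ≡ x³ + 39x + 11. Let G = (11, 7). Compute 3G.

Repeated addition: build up to 3G.
2G: tangent at (11, 7): λ = (3·11² + 39)/(2·7) ≡ 33/14. 14⁻¹ ≡ 3 (mod 41), so λ ≡ 33·3 ≡ 17.
  x = λ² - 11 - 11 = 289 - 22 ≡ 21; y = λ·(11 - 21) - 7 ≡ 28. → (21, 28)
3G: (21, 28) + (11, 7). λ = (7 - 28)/(11 - 21) ≡ 20/31 mod 41. 31⁻¹ ≡ 4 (mod 41) since 31·4 = 124 ≡ 1, so λ ≡ 39.
  x = λ² - 21 - 11 = 1521 - 32 ≡ 13; y = λ·(21 - 13) - 28 ≡ 38. → (13, 38)

(13, 38)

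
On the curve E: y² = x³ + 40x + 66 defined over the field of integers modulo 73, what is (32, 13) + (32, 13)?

tangent at (32, 13): λ = (3·32² + 40)/(2·13) ≡ 46/26. 26⁻¹ ≡ 59 (mod 73) since 26·59 = 1534 ≡ 1, so λ ≡ 46·59 ≡ 13.
  x = λ² - 32 - 32 = 169 - 64 ≡ 32; y = λ·(32 - 32) - 13 ≡ 60. → (32, 60)

(32, 60)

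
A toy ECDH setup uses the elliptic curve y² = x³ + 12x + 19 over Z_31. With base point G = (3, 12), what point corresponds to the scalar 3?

Repeated addition: build up to 3G.
2G: tangent at (3, 12): λ = (3·3² + 12)/(2·12) ≡ 8/24. 24⁻¹ ≡ 22 (mod 31) since 24·22 = 528 ≡ 1, so λ ≡ 8·22 ≡ 21.
  x = λ² - 3 - 3 = 441 - 6 ≡ 1; y = λ·(3 - 1) - 12 ≡ 30. → (1, 30)
3G: (1, 30) + (3, 12). λ = (12 - 30)/(3 - 1) ≡ 13/2 mod 31. 2⁻¹ ≡ 16 (mod 31) since 2·16 = 32 ≡ 1, so λ ≡ 22.
  x = λ² - 1 - 3 = 484 - 4 ≡ 15; y = λ·(1 - 15) - 30 ≡ 3. → (15, 3)

(15, 3)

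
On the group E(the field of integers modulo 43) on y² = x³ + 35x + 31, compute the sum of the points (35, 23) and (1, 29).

(35, 23) + (1, 29). λ = (29 - 23)/(1 - 35) ≡ 6/9 mod 43. 9⁻¹ ≡ 24 (mod 43) since 9·24 = 216 ≡ 1, so λ ≡ 15.
  x = λ² - 35 - 1 = 225 - 36 ≡ 17; y = λ·(35 - 17) - 23 ≡ 32. → (17, 32)

(17, 32)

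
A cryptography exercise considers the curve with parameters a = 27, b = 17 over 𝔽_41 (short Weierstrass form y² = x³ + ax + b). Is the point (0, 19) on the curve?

no

y² = 19² ≡ 33; x³ + 27x + 17 = 17 ≡ 17 (mod 41). 33 ≠ 17.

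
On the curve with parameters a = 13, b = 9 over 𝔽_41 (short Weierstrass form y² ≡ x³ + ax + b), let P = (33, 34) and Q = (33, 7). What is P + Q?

The two points share x = 33 and their y-coordinates satisfy 34 + 7 ≡ 0 (mod 41), so they are inverses. Their sum is the point at infinity.

O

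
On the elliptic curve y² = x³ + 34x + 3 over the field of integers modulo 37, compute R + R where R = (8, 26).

tangent at (8, 26): λ = (3·8² + 34)/(2·26) ≡ 4/15. 15⁻¹ ≡ 5 (mod 37) since 15·5 = 75 ≡ 1, so λ ≡ 4·5 ≡ 20.
  x = λ² - 8 - 8 = 400 - 16 ≡ 14; y = λ·(8 - 14) - 26 ≡ 2. → (14, 2)

(14, 2)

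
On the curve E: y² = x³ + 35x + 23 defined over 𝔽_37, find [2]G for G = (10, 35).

tangent at (10, 35): λ = (3·10² + 35)/(2·35) ≡ 2/33. 33⁻¹ ≡ 9 (mod 37), so λ ≡ 2·9 ≡ 18.
  x = λ² - 10 - 10 = 324 - 20 ≡ 8; y = λ·(10 - 8) - 35 ≡ 1. → (8, 1)

(8, 1)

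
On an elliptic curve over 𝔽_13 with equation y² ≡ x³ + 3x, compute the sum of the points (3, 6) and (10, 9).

(10, 4)

(3, 6) + (10, 9). λ = (9 - 6)/(10 - 3) ≡ 3/7 mod 13. 7⁻¹ ≡ 2 (mod 13), so λ ≡ 6.
  x = λ² - 3 - 10 = 36 - 13 ≡ 10; y = λ·(3 - 10) - 6 ≡ 4. → (10, 4)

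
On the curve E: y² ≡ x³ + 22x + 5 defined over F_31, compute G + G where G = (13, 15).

(9, 8)

tangent at (13, 15): λ = (3·13² + 22)/(2·15) ≡ 2/30. 30⁻¹ ≡ 30 (mod 31), so λ ≡ 2·30 ≡ 29.
  x = λ² - 13 - 13 = 841 - 26 ≡ 9; y = λ·(13 - 9) - 15 ≡ 8. → (9, 8)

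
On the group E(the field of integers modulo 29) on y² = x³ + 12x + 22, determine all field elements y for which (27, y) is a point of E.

x³ + 12x + 22 = 20029 ≡ 19 (mod 29).
19 is a non-residue mod 29; no y exists.

none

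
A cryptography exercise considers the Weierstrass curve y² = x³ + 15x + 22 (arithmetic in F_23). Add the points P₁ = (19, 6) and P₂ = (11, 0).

(18, 12)

(19, 6) + (11, 0). λ = (0 - 6)/(11 - 19) ≡ 17/15 mod 23. 15⁻¹ ≡ 20 (mod 23), so λ ≡ 18.
  x = λ² - 19 - 11 = 324 - 30 ≡ 18; y = λ·(19 - 18) - 6 ≡ 12. → (18, 12)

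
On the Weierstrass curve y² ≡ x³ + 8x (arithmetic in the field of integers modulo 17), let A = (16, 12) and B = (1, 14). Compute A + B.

(1, 3)

(16, 12) + (1, 14). λ = (14 - 12)/(1 - 16) ≡ 2/2 mod 17. 2⁻¹ ≡ 9 (mod 17), so λ ≡ 1.
  x = λ² - 16 - 1 = 1 - 17 ≡ 1; y = λ·(16 - 1) - 12 ≡ 3. → (1, 3)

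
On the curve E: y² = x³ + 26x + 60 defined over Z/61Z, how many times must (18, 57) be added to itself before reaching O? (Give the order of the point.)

11

2P: tangent at (18, 57): λ = (3·18² + 26)/(2·57) ≡ 22/53. 53⁻¹ ≡ 38 (mod 61) since 53·38 = 2014 ≡ 1, so λ ≡ 22·38 ≡ 43.
  x = λ² - 18 - 18 = 1849 - 36 ≡ 44; y = λ·(18 - 44) - 57 ≡ 45. → (44, 45)
3P: (44, 45) + (18, 57). λ = (57 - 45)/(18 - 44) ≡ 12/35 mod 61. 35⁻¹ ≡ 7 (mod 61) since 35·7 = 245 ≡ 1, so λ ≡ 23.
  x = λ² - 44 - 18 = 529 - 62 ≡ 40; y = λ·(44 - 40) - 45 ≡ 47. → (40, 47)
4P: (40, 47) + (18, 57). λ = (57 - 47)/(18 - 40) ≡ 10/39 mod 61. 39⁻¹ ≡ 36 (mod 61), so λ ≡ 55.
  x = λ² - 40 - 18 = 3025 - 58 ≡ 39; y = λ·(40 - 39) - 47 ≡ 8. → (39, 8)
5P: (39, 8) + (18, 57). λ = (57 - 8)/(18 - 39) ≡ 49/40 mod 61. 40⁻¹ ≡ 29 (mod 61), so λ ≡ 18.
  x = λ² - 39 - 18 = 324 - 57 ≡ 23; y = λ·(39 - 23) - 8 ≡ 36. → (23, 36)
6P: (23, 36) + (18, 57). λ = (57 - 36)/(18 - 23) ≡ 21/56 mod 61. 56⁻¹ ≡ 12 (mod 61), so λ ≡ 8.
  x = λ² - 23 - 18 = 64 - 41 ≡ 23; y = λ·(23 - 23) - 36 ≡ 25. → (23, 25)
7P: (23, 25) + (18, 57). λ = (57 - 25)/(18 - 23) ≡ 32/56 mod 61. 56⁻¹ ≡ 12 (mod 61), so λ ≡ 18.
  x = λ² - 23 - 18 = 324 - 41 ≡ 39; y = λ·(23 - 39) - 25 ≡ 53. → (39, 53)
8P: (39, 53) + (18, 57). λ = (57 - 53)/(18 - 39) ≡ 4/40 mod 61. 40⁻¹ ≡ 29 (mod 61), so λ ≡ 55.
  x = λ² - 39 - 18 = 3025 - 57 ≡ 40; y = λ·(39 - 40) - 53 ≡ 14. → (40, 14)
9P: (40, 14) + (18, 57). λ = (57 - 14)/(18 - 40) ≡ 43/39 mod 61. 39⁻¹ ≡ 36 (mod 61), so λ ≡ 23.
  x = λ² - 40 - 18 = 529 - 58 ≡ 44; y = λ·(40 - 44) - 14 ≡ 16. → (44, 16)
10P: (44, 16) + (18, 57). λ = (57 - 16)/(18 - 44) ≡ 41/35 mod 61. 35⁻¹ ≡ 7 (mod 61) since 35·7 = 245 ≡ 1, so λ ≡ 43.
  x = λ² - 44 - 18 = 1849 - 62 ≡ 18; y = λ·(44 - 18) - 16 ≡ 4. → (18, 4)
11P: (18, 4) + (18, 57): same x and y₁ ≡ -y₂, so the sum is O.
11P = O, so the order is 11.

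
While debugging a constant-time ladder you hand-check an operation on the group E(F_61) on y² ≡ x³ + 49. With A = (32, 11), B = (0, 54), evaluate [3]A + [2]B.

(5, 28)

First 3A:
Repeated addition: build up to 3A.
2A: tangent at (32, 11): λ = (3·32² + 0)/(2·11) ≡ 22/22. 22⁻¹ ≡ 25 (mod 61), so λ ≡ 22·25 ≡ 1.
  x = λ² - 32 - 32 = 1 - 64 ≡ 59; y = λ·(32 - 59) - 11 ≡ 23. → (59, 23)
3A: (59, 23) + (32, 11). λ = (11 - 23)/(32 - 59) ≡ 49/34 mod 61. 34⁻¹ ≡ 9 (mod 61) since 34·9 = 306 ≡ 1, so λ ≡ 14.
  x = λ² - 59 - 32 = 196 - 91 ≡ 44; y = λ·(59 - 44) - 23 ≡ 4. → (44, 4)
3A = (44, 4).
Next 2B:
Repeated addition: build up to 2B.
2B: tangent at (0, 54): λ = (3·0² + 0)/(2·54) ≡ 0/47. 47⁻¹ ≡ 13 (mod 61) since 47·13 = 611 ≡ 1, so λ ≡ 0·13 ≡ 0.
  x = λ² - 0 - 0 = 0 - 0 ≡ 0; y = λ·(0 - 0) - 54 ≡ 7. → (0, 7)
2B = (0, 7).
Finally 3A + 2B:
(44, 4) + (0, 7). λ = (7 - 4)/(0 - 44) ≡ 3/17 mod 61. 17⁻¹ ≡ 18 (mod 61), so λ ≡ 54.
  x = λ² - 44 - 0 = 2916 - 44 ≡ 5; y = λ·(44 - 5) - 4 ≡ 28. → (5, 28)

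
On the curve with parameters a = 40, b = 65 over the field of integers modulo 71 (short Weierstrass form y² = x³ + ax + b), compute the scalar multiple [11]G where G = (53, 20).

Repeated addition: build up to 11G.
2G: tangent at (53, 20): λ = (3·53² + 40)/(2·20) ≡ 18/40. 40⁻¹ ≡ 16 (mod 71), so λ ≡ 18·16 ≡ 4.
  x = λ² - 53 - 53 = 16 - 106 ≡ 52; y = λ·(53 - 52) - 20 ≡ 55. → (52, 55)
3G: (52, 55) + (53, 20). λ = (20 - 55)/(53 - 52) ≡ 36/1 mod 71. 1⁻¹ ≡ 1 (mod 71), so λ ≡ 36.
  x = λ² - 52 - 53 = 1296 - 105 ≡ 55; y = λ·(52 - 55) - 55 ≡ 50. → (55, 50)
4G: (55, 50) + (53, 20). λ = (20 - 50)/(53 - 55) ≡ 41/69 mod 71. 69⁻¹ ≡ 35 (mod 71) since 69·35 = 2415 ≡ 1, so λ ≡ 15.
  x = λ² - 55 - 53 = 225 - 108 ≡ 46; y = λ·(55 - 46) - 50 ≡ 14. → (46, 14)
5G: (46, 14) + (53, 20). λ = (20 - 14)/(53 - 46) ≡ 6/7 mod 71. 7⁻¹ ≡ 61 (mod 71), so λ ≡ 11.
  x = λ² - 46 - 53 = 121 - 99 ≡ 22; y = λ·(46 - 22) - 14 ≡ 37. → (22, 37)
6G: (22, 37) + (53, 20). λ = (20 - 37)/(53 - 22) ≡ 54/31 mod 71. 31⁻¹ ≡ 55 (mod 71) since 31·55 = 1705 ≡ 1, so λ ≡ 59.
  x = λ² - 22 - 53 = 3481 - 75 ≡ 69; y = λ·(22 - 69) - 37 ≡ 30. → (69, 30)
7G: (69, 30) + (53, 20). λ = (20 - 30)/(53 - 69) ≡ 61/55 mod 71. 55⁻¹ ≡ 31 (mod 71), so λ ≡ 45.
  x = λ² - 69 - 53 = 2025 - 122 ≡ 57; y = λ·(69 - 57) - 30 ≡ 13. → (57, 13)
8G: (57, 13) + (53, 20). λ = (20 - 13)/(53 - 57) ≡ 7/67 mod 71. 67⁻¹ ≡ 53 (mod 71), so λ ≡ 16.
  x = λ² - 57 - 53 = 256 - 110 ≡ 4; y = λ·(57 - 4) - 13 ≡ 54. → (4, 54)
9G: (4, 54) + (53, 20). λ = (20 - 54)/(53 - 4) ≡ 37/49 mod 71. 49⁻¹ ≡ 29 (mod 71), so λ ≡ 8.
  x = λ² - 4 - 53 = 64 - 57 ≡ 7; y = λ·(4 - 7) - 54 ≡ 64. → (7, 64)
10G: (7, 64) + (53, 20). λ = (20 - 64)/(53 - 7) ≡ 27/46 mod 71. 46⁻¹ ≡ 17 (mod 71) since 46·17 = 782 ≡ 1, so λ ≡ 33.
  x = λ² - 7 - 53 = 1089 - 60 ≡ 35; y = λ·(7 - 35) - 64 ≡ 6. → (35, 6)
11G: (35, 6) + (53, 20). λ = (20 - 6)/(53 - 35) ≡ 14/18 mod 71. 18⁻¹ ≡ 4 (mod 71) since 18·4 = 72 ≡ 1, so λ ≡ 56.
  x = λ² - 35 - 53 = 3136 - 88 ≡ 66; y = λ·(35 - 66) - 6 ≡ 33. → (66, 33)

(66, 33)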